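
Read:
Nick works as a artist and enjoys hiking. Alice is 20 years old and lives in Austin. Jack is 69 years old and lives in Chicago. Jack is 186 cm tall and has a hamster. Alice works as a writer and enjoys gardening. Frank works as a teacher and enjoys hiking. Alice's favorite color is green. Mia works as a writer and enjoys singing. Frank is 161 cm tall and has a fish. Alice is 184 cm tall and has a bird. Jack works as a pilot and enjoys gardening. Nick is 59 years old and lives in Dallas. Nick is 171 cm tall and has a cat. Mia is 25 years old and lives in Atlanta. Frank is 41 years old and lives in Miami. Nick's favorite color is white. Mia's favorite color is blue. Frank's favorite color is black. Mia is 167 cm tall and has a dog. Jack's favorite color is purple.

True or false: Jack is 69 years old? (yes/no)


Jack is actually 69. yes

yes


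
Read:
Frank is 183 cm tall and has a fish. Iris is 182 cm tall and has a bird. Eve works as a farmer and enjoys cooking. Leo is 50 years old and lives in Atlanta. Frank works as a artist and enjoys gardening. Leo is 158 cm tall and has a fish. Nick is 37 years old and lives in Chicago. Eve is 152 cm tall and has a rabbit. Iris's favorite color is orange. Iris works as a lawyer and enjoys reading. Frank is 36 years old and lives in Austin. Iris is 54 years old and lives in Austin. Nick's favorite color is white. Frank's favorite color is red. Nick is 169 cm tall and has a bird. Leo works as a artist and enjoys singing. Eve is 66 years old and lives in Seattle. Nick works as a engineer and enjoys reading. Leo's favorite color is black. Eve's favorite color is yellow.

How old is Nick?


Nick is 37 years old

37


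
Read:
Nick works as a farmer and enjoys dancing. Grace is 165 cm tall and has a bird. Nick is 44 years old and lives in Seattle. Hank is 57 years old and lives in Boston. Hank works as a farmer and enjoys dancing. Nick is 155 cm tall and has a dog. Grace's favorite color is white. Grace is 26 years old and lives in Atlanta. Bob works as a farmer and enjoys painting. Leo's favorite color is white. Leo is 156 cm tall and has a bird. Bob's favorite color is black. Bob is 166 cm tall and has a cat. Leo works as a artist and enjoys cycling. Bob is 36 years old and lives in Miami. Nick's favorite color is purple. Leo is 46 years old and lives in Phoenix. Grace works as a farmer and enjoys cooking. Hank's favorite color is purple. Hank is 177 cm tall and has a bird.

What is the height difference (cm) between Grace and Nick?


|165 - 155| = 10

10


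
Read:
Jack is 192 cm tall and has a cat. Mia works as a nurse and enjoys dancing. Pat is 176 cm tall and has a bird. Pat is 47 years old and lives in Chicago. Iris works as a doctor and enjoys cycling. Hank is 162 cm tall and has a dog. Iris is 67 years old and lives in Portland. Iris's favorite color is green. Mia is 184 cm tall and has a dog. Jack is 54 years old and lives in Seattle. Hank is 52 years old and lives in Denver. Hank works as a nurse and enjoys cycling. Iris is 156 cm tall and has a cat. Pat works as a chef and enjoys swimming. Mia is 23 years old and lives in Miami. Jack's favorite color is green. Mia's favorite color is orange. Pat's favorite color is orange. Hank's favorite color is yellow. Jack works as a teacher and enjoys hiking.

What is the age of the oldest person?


Oldest: Iris at 67

67


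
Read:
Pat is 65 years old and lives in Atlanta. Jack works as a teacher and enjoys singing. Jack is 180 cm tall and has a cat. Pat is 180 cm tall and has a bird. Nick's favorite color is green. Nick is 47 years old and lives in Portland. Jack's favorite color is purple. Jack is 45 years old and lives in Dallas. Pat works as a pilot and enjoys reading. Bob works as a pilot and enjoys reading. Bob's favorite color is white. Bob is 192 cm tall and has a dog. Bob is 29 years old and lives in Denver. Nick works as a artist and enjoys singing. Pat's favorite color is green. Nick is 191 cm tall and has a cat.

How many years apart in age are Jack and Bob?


45 vs 29, diff = 16

16


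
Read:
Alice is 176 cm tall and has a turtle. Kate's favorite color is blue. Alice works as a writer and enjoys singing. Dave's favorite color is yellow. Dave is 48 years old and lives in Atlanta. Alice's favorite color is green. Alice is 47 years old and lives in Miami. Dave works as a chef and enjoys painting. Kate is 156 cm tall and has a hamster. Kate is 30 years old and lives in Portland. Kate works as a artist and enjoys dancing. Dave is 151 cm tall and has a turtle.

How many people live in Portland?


Count in Portland: 1

1


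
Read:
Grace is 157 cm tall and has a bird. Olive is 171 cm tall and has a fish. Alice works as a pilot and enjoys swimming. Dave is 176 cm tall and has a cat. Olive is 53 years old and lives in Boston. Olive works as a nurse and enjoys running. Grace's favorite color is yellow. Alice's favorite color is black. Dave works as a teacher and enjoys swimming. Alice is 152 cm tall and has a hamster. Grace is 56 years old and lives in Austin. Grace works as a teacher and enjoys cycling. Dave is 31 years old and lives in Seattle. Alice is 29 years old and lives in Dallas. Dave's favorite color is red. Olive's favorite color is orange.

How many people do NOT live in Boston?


Not in Boston: 3

3


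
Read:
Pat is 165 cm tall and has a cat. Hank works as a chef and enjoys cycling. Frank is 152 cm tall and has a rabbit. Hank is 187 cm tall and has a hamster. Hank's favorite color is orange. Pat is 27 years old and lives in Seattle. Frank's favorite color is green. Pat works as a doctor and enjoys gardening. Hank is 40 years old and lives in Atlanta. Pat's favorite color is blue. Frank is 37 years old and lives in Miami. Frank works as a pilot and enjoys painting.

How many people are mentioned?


People: Frank, Pat, Hank. Count = 3

3


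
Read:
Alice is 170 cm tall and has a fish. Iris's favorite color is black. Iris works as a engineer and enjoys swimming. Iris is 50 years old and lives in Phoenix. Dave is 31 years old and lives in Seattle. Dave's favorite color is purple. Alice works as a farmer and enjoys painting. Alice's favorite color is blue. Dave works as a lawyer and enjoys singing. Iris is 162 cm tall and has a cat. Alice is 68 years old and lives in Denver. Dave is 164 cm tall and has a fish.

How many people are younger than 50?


Filter: 1

1


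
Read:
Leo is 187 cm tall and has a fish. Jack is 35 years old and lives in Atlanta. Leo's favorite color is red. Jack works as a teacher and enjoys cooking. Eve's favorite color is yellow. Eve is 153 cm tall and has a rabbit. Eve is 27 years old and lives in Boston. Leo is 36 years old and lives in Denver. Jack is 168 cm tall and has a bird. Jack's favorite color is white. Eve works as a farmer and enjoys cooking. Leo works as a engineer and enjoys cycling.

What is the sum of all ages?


35+36+27 = 98

98


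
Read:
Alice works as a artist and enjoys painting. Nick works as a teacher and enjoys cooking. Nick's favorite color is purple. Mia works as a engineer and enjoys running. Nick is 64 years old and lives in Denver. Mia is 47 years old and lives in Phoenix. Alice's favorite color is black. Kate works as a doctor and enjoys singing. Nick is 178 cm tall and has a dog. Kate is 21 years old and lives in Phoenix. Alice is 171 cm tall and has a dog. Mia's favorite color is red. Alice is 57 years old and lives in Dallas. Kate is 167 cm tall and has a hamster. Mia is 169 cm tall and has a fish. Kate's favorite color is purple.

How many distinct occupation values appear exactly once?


Unique occupation values: 4

4


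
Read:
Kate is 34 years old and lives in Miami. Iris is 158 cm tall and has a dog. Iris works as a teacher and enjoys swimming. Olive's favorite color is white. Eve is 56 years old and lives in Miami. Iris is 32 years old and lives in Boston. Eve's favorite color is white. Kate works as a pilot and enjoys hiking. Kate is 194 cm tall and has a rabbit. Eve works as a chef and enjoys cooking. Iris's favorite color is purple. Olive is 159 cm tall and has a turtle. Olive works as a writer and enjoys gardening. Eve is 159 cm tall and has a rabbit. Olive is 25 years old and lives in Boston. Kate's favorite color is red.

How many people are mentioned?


People: Kate, Eve, Olive, Iris. Count = 4

4


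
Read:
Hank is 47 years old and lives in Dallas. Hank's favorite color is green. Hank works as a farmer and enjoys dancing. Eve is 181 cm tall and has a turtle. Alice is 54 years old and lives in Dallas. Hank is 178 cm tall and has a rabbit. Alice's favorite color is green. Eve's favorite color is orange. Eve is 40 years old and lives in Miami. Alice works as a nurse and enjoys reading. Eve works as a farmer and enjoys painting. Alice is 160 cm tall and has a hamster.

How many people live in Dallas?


Count in Dallas: 2

2


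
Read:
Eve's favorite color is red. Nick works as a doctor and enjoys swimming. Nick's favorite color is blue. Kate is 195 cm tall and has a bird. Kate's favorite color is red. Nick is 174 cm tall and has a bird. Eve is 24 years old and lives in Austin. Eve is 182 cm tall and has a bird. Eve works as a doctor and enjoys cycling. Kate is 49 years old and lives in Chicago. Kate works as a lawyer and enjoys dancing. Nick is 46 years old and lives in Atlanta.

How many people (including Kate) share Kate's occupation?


Kate is a lawyer. Count = 1

1


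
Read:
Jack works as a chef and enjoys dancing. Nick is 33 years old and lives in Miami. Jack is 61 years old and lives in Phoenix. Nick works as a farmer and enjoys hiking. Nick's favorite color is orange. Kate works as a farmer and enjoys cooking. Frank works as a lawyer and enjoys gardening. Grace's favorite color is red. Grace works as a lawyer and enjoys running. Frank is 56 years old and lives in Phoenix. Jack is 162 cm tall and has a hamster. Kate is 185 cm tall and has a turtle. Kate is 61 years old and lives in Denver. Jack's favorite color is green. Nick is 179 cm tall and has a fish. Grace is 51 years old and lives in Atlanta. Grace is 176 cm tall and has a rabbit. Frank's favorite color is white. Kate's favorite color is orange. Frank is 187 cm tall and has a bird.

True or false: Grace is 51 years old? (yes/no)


Grace is actually 51. yes

yes


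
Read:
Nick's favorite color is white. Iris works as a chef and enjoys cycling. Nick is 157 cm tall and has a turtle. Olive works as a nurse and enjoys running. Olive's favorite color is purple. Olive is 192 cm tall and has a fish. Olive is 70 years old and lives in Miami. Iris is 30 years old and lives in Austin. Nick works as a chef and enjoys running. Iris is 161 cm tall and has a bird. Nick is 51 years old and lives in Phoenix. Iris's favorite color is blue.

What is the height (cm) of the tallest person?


Tallest: Olive at 192 cm

192


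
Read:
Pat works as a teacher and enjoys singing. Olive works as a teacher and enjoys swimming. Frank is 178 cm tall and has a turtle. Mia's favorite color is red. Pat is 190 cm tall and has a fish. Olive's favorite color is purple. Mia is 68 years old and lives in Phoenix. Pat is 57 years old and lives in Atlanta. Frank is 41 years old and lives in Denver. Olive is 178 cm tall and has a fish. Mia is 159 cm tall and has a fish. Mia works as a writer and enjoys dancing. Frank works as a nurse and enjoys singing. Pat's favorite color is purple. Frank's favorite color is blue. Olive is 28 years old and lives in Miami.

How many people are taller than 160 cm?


Taller than 160: 3

3


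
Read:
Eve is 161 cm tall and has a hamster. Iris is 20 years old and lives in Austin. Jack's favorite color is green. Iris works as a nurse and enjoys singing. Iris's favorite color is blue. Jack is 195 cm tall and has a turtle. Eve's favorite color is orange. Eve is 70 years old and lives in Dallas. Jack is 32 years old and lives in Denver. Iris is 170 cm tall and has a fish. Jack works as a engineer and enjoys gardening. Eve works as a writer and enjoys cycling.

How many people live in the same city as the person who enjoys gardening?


Person with hobby gardening is Jack, city Denver. Count = 1

1


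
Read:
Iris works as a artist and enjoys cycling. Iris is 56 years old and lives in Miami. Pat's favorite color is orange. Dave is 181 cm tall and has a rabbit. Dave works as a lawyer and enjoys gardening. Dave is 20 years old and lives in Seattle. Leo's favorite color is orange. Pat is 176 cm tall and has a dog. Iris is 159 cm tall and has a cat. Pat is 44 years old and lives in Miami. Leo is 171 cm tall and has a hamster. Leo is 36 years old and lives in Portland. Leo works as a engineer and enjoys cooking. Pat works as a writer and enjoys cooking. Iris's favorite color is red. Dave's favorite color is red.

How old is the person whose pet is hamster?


Person with pet=hamster is Leo, age 36

36


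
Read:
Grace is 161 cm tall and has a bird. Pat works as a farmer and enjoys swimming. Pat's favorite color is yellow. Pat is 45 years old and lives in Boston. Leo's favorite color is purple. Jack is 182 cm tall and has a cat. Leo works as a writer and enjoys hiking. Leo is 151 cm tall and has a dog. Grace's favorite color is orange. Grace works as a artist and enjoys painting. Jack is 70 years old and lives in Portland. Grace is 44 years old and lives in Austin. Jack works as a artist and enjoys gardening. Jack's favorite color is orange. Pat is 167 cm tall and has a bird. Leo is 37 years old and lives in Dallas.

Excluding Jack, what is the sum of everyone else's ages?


Sum (excluding Jack): 126

126


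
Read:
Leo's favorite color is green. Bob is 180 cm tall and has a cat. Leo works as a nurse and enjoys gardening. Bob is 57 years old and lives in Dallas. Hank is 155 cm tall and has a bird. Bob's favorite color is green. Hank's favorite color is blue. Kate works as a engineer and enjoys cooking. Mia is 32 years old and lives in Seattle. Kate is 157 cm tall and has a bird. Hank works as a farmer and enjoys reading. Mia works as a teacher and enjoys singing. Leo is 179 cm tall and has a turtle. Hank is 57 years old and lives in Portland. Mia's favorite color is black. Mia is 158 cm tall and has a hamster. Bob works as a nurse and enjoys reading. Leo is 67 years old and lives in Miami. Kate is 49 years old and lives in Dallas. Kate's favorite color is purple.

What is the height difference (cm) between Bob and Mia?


|180 - 158| = 22

22


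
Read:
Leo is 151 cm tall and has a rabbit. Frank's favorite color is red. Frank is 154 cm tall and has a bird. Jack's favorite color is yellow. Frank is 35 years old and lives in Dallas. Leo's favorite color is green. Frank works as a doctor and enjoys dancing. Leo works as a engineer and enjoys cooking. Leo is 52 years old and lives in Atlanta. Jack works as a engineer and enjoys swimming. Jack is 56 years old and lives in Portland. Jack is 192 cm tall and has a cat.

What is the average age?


Sum=143, n=3, avg=47.67

47.67


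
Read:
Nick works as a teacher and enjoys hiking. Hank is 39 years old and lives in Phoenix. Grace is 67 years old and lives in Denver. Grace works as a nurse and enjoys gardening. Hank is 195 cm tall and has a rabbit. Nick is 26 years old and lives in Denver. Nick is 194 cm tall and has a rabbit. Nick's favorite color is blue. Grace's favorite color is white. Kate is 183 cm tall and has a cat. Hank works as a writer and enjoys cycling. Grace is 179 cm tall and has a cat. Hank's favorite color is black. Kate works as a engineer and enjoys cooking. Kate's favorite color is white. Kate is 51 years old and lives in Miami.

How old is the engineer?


The engineer is Kate, age 51

51


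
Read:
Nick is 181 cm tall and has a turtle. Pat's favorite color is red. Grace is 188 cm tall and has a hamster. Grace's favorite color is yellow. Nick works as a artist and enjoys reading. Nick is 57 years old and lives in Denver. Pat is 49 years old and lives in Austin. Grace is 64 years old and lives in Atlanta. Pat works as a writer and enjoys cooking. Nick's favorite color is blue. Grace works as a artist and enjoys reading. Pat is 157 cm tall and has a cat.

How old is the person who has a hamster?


Person with hamster is Grace, age 64

64


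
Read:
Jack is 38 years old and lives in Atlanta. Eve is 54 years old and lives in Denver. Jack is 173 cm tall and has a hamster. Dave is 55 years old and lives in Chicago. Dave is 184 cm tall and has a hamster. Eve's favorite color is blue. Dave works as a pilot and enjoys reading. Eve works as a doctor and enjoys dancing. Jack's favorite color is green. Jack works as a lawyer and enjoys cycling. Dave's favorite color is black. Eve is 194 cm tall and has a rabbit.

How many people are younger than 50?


Filter: 1

1


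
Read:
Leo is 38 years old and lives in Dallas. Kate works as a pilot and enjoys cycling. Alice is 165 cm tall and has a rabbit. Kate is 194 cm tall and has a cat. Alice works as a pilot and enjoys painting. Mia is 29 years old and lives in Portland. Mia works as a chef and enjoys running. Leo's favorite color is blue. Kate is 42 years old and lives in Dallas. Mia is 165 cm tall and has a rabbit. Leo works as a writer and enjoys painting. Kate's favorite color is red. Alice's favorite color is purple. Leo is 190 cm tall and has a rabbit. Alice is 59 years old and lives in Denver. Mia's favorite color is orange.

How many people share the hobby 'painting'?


Count: 2

2


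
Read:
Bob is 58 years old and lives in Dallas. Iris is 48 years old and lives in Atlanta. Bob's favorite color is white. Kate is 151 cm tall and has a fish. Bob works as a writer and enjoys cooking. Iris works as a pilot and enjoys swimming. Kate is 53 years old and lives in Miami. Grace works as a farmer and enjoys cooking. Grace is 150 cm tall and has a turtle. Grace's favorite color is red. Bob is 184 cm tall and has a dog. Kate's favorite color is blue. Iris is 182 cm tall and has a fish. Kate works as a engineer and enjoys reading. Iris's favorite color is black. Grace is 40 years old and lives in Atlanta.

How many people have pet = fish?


Count: 2

2


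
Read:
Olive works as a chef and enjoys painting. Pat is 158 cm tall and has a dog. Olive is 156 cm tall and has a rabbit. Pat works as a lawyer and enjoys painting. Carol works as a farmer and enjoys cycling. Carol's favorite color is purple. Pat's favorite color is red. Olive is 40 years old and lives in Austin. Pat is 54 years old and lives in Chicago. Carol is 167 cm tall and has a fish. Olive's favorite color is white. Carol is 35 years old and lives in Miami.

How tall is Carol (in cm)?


Carol is 167 cm tall

167


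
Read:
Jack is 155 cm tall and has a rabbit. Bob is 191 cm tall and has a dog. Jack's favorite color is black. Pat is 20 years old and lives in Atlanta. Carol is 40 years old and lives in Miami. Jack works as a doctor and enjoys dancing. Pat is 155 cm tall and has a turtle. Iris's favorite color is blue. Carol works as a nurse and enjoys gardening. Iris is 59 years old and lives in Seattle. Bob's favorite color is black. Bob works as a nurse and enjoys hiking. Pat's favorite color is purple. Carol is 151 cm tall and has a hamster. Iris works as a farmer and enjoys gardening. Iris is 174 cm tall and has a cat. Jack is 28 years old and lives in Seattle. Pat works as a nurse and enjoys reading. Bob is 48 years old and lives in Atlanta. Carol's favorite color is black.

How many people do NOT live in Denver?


Not in Denver: 5

5


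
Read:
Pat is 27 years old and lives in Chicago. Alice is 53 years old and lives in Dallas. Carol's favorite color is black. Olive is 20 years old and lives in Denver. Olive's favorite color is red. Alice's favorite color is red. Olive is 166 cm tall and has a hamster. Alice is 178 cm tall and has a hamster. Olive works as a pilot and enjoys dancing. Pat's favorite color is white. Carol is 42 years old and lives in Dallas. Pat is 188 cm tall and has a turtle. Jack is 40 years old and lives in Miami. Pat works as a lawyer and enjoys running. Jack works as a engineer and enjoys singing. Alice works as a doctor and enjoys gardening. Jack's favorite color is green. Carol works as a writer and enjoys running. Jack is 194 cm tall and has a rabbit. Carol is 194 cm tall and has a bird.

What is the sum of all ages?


40+53+27+20+42 = 182

182


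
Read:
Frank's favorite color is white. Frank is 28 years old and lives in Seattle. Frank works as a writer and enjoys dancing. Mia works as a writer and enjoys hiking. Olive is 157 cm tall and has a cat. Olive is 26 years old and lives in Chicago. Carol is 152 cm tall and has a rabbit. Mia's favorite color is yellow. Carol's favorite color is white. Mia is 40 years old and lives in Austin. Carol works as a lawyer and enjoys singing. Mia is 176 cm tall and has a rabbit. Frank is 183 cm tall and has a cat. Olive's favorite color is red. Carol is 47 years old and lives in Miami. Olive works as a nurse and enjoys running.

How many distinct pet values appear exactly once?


Unique pet values: 0

0


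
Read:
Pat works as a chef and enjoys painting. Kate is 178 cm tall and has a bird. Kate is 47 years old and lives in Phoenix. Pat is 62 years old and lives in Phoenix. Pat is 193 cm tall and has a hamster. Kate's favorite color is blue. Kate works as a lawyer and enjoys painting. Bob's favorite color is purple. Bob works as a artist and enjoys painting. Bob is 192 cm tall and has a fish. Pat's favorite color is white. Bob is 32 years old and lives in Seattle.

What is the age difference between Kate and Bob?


|47 - 32| = 15

15


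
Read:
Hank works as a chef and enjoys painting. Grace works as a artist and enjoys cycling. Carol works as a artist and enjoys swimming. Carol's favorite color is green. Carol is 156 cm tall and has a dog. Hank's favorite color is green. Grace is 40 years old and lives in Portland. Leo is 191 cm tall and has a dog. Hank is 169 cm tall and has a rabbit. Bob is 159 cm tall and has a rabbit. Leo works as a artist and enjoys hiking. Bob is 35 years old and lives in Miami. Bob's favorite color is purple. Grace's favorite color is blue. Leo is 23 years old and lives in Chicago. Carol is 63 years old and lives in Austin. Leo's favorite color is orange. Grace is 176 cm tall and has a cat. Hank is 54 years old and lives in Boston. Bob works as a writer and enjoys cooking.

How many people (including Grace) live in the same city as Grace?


Grace lives in Portland. Count = 1

1


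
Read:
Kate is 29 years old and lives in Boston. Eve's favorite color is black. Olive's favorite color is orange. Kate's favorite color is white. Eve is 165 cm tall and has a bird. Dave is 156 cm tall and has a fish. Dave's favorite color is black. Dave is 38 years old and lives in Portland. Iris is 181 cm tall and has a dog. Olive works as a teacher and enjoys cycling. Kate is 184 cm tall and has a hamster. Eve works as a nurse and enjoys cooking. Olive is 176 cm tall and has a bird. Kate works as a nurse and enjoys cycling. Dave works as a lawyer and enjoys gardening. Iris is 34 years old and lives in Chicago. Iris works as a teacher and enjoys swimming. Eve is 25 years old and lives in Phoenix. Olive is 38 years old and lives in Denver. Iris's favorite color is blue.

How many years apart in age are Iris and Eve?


34 vs 25, diff = 9

9


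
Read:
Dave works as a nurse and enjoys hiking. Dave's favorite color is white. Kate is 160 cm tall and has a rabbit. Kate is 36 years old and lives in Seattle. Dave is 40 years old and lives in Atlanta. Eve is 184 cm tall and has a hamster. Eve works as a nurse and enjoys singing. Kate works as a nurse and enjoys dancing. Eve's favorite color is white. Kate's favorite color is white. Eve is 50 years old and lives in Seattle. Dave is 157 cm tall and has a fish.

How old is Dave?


Dave is 40 years old

40


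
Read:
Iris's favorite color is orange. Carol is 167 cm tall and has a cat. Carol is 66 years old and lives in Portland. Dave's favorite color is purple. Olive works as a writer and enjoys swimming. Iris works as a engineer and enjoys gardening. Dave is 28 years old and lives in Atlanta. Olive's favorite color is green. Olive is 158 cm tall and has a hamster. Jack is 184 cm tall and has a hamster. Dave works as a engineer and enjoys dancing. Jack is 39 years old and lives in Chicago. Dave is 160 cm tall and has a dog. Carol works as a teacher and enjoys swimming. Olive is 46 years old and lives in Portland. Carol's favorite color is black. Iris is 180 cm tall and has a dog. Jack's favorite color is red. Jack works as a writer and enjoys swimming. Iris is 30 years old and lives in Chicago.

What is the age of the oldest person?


Oldest: Carol at 66

66


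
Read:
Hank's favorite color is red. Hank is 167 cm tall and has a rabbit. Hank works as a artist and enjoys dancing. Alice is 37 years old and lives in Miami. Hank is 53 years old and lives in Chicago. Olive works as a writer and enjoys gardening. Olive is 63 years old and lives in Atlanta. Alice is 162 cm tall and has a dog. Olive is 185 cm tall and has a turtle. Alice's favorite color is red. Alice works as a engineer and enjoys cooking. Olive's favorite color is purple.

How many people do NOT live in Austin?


Not in Austin: 3

3


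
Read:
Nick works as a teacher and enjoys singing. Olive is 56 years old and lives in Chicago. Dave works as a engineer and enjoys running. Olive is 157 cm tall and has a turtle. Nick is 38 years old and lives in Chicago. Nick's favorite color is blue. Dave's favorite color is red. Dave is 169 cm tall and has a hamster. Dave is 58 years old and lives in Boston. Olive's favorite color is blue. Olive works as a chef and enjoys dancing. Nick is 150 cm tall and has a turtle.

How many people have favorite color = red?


Count: 1

1


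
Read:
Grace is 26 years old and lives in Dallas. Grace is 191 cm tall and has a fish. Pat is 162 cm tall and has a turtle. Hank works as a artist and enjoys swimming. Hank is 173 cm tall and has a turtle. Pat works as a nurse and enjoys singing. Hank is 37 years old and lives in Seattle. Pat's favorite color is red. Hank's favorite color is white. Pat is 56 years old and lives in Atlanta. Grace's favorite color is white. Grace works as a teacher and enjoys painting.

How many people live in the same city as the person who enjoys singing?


Person with hobby singing is Pat, city Atlanta. Count = 1

1


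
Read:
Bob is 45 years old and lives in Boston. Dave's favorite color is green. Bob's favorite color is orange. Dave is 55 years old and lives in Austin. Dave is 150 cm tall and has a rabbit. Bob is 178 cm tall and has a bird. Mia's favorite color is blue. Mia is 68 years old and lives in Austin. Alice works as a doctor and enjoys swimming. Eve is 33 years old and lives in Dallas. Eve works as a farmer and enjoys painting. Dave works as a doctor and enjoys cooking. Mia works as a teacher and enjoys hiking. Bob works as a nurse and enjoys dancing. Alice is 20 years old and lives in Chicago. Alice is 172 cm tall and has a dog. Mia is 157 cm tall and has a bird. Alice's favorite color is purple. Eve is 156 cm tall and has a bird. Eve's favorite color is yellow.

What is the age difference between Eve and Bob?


|33 - 45| = 12

12


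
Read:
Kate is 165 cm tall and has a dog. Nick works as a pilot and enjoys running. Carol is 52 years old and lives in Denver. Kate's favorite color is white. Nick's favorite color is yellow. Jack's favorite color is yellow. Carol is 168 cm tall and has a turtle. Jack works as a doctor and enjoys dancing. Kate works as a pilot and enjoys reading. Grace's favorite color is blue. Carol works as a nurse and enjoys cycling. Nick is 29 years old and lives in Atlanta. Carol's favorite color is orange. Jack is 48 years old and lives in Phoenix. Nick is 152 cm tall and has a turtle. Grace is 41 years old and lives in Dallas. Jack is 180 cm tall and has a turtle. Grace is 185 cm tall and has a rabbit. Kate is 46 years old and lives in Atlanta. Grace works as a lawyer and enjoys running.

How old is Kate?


Kate is 46 years old

46


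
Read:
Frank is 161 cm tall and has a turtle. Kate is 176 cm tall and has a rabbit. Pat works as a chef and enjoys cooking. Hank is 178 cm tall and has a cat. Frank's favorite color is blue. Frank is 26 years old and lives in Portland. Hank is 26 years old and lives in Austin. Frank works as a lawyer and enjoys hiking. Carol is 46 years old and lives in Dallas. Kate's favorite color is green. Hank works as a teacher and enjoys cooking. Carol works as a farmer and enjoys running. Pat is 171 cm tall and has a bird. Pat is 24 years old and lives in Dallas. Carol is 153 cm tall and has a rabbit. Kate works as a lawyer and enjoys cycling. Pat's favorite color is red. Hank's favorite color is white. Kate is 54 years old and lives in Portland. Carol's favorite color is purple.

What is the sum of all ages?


26+24+46+26+54 = 176

176


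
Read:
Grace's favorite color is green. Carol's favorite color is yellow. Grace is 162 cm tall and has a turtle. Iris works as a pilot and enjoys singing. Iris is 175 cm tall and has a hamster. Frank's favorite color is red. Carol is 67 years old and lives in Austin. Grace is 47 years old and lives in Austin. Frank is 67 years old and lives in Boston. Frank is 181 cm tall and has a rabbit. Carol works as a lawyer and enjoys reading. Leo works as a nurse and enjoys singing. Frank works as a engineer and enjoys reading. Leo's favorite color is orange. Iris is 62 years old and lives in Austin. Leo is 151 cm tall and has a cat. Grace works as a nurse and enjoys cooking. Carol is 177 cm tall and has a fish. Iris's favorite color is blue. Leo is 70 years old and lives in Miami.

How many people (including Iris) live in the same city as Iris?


Iris lives in Austin. Count = 3

3


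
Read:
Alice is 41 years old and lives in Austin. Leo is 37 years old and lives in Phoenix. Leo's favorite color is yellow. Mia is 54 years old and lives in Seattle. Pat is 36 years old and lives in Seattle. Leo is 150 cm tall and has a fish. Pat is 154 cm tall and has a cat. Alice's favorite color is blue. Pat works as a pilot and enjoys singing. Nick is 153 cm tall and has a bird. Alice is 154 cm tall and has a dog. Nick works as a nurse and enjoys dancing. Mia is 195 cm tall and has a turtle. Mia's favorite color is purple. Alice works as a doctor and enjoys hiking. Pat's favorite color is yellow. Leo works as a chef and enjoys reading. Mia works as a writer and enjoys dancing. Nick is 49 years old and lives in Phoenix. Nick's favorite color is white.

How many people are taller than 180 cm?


Taller than 180: 1

1


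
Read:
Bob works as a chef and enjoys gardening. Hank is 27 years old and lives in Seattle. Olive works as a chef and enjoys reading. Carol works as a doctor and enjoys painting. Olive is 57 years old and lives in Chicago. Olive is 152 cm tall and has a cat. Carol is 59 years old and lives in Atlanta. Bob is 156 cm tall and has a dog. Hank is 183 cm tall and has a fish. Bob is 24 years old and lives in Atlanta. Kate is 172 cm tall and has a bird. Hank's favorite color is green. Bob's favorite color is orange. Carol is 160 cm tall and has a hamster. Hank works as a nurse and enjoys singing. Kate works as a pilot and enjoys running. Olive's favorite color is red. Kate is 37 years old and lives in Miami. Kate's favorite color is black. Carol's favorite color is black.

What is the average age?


Sum=204, n=5, avg=40.8

40.8


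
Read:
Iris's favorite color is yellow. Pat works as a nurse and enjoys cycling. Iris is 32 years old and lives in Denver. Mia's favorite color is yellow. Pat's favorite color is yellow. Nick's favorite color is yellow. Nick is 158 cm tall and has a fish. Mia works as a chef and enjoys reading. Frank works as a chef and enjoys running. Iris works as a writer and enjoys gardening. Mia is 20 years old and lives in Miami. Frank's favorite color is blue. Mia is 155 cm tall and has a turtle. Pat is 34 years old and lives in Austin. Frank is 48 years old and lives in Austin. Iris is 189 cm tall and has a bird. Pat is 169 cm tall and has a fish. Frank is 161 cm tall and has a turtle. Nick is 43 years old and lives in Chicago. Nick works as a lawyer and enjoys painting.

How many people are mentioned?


People: Iris, Pat, Frank, Mia, Nick. Count = 5

5


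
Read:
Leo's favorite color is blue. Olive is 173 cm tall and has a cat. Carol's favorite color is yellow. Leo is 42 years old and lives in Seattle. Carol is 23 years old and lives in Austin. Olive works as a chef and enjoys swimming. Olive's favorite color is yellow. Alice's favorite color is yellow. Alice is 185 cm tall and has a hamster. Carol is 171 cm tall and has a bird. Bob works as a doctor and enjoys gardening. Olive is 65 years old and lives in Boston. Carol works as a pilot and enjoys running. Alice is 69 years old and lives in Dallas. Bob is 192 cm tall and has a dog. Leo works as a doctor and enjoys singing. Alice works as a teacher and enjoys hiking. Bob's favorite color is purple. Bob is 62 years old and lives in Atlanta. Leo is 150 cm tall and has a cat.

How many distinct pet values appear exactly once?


Unique pet values: 3

3


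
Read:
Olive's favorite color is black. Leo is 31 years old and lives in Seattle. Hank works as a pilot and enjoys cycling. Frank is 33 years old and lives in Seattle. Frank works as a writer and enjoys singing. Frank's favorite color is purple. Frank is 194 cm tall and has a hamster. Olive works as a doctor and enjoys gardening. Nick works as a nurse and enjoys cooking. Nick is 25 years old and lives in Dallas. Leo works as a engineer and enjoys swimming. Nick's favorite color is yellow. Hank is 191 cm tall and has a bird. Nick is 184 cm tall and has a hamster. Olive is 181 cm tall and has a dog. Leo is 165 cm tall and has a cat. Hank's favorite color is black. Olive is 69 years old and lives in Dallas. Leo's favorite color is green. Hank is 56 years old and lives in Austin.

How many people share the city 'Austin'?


Count: 1

1


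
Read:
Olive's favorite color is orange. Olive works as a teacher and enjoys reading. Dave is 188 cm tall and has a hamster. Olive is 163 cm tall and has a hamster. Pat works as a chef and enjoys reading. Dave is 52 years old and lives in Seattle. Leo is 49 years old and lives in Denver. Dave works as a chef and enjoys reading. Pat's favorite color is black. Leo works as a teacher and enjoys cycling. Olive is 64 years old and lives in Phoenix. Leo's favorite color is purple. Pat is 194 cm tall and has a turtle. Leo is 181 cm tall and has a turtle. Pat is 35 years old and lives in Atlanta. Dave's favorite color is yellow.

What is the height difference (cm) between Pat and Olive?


|194 - 163| = 31

31


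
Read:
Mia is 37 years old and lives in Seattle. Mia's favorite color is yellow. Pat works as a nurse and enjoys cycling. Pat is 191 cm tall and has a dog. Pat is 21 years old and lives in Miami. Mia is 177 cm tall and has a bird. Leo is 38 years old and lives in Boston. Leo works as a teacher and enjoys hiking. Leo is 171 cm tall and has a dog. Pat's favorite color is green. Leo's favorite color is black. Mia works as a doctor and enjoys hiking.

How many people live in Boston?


Count in Boston: 1

1


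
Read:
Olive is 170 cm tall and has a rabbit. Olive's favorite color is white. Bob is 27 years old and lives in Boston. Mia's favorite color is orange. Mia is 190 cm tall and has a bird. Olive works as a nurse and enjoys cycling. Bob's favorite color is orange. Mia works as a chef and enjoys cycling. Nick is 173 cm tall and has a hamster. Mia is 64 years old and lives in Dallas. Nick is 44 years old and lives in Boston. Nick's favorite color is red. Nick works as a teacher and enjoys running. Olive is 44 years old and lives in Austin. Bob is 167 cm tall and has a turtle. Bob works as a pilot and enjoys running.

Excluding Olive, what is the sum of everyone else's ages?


Sum (excluding Olive): 135

135


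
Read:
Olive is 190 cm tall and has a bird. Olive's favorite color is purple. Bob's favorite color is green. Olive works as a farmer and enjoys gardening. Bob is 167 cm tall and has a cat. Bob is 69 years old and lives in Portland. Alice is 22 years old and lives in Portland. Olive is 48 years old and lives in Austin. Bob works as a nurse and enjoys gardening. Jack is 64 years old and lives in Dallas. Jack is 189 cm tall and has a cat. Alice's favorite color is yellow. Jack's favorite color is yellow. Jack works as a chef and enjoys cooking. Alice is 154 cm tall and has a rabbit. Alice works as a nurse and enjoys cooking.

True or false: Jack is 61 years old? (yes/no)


Jack is actually 64. no

no


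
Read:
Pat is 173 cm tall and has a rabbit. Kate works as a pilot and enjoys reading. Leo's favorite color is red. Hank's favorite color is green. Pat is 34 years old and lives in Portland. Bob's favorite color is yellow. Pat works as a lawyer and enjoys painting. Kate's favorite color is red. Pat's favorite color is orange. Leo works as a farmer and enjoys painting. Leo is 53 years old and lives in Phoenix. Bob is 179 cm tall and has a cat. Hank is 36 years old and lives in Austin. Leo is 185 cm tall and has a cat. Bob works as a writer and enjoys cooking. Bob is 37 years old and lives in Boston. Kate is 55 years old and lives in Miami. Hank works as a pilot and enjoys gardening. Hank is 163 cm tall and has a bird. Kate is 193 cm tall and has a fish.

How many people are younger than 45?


Filter: 3

3


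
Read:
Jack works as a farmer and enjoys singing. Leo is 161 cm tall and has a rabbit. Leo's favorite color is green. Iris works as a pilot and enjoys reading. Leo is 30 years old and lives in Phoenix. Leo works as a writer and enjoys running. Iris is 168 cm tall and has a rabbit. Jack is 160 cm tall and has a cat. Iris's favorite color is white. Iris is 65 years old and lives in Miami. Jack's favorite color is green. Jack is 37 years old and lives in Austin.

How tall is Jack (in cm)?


Jack is 160 cm tall

160


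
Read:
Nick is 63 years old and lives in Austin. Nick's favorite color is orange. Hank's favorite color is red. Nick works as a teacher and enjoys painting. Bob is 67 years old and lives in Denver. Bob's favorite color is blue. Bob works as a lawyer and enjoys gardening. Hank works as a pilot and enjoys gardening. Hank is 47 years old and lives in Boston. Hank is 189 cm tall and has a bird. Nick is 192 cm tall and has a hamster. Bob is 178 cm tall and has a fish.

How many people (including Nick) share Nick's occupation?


Nick is a teacher. Count = 1

1


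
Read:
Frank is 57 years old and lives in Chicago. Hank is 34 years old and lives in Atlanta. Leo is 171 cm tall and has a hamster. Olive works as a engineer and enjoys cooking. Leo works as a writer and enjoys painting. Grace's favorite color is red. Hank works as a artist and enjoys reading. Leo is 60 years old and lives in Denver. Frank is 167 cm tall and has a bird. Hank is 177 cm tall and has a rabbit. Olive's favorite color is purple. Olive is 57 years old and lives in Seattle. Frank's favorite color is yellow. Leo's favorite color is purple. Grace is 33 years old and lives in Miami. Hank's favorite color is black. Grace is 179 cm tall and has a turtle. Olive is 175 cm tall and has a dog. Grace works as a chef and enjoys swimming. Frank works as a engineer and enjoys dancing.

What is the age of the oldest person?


Oldest: Leo at 60

60


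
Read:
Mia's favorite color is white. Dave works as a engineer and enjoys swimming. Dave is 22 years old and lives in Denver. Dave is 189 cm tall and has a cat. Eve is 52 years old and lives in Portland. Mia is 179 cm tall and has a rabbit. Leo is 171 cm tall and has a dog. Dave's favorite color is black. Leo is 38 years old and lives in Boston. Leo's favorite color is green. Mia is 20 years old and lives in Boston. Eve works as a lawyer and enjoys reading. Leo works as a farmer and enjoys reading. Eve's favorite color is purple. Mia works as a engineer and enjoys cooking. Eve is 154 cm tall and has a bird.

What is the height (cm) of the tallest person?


Tallest: Dave at 189 cm

189


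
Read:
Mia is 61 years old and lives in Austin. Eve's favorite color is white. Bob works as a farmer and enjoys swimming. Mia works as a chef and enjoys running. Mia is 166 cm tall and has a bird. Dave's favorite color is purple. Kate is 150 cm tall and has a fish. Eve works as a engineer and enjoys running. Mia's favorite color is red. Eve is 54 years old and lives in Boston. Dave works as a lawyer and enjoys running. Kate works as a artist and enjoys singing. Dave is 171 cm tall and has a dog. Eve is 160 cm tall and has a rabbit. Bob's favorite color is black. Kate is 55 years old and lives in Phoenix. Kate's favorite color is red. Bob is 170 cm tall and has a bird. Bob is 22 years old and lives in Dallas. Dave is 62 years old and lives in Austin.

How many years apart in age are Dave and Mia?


62 vs 61, diff = 1

1
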